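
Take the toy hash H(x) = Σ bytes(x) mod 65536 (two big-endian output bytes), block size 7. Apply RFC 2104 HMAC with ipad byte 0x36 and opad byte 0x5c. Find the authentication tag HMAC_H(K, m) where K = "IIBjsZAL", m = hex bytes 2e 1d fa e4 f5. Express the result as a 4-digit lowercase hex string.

0301

Key "IIBjsZAL" = 49 49 42 6a 73 5a 41 4c is 8 bytes > B = 7, so hash it first: H(key) = 02 98, then zero-pad to 7 bytes: K' = 02 98 00 00 00 00 00.
K' ⊕ ipad = 34 ae 36 36 36 36 36.  K' ⊕ opad = 5e c4 5c 5c 5c 5c 5c.
Inner input = (K'⊕ipad) ∥ m = 34 ae 36 36 36 36 36 ∥ 2e 1d fa e4 f5.
Inner hash: sum = 52+174+54+54+54+54+54+46+29+250+228+245 = 1294 → 05 0e.
Outer input = (K'⊕opad) ∥ inner = 5e c4 5c 5c 5c 5c 5c ∥ 05 0e.
Outer hash (tag): sum = 94+196+92+92+92+92+92+5+14 = 769 → 03 01.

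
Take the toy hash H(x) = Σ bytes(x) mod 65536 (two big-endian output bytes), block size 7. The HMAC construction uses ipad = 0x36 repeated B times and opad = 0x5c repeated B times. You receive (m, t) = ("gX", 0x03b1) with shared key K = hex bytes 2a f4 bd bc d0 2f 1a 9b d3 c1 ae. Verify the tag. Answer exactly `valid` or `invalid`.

valid

Key hex bytes 2a f4 bd bc d0 2f 1a 9b d3 c1 ae is 11 bytes > B = 7, so hash it first: H(key) = 06 8d, then zero-pad to 7 bytes: K' = 06 8d 00 00 00 00 00.
K' ⊕ ipad = 30 bb 36 36 36 36 36; K' ⊕ opad = 5a d1 5c 5c 5c 5c 5c.
Inner hash: sum = 48+187+54+54+54+54+54+103+88 = 696 → 02 b8.
Outer hash (recomputed tag): sum = 90+209+92+92+92+92+92+2+184 = 945 → 03 b1.
Recomputed tag = 03b1; claimed = 03b1 → match.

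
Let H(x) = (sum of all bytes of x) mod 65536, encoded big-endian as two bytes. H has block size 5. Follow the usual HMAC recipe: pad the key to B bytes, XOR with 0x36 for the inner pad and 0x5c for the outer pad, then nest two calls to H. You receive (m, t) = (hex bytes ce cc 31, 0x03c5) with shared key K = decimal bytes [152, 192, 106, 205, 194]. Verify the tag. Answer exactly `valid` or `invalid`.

Key decimal bytes [152, 192, 106, 205, 194] = 98 c0 6a cd c2 is exactly B = 5 bytes: K' = 98 c0 6a cd c2.
K' ⊕ ipad = ae f6 5c fb f4; K' ⊕ opad = c4 9c 36 91 9e.
Inner hash: sum = 174+246+92+251+244+206+204+49 = 1466 → 05 ba.
Outer hash (recomputed tag): sum = 196+156+54+145+158+5+186 = 900 → 03 84.
Recomputed tag = 0384; claimed = 03c5 → mismatch.

invalid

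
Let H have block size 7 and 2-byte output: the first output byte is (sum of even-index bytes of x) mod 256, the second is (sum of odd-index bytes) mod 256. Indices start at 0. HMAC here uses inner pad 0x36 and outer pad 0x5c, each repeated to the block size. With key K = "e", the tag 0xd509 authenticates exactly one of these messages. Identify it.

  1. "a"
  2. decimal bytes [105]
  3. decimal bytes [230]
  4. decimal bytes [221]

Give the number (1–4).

Key "e" = 65 is 1 byte ≤ B = 7; zero-pad to 7 bytes: K' = 65 00 00 00 00 00 00.
K' ⊕ ipad = 53 36 36 36 36 36 36; K' ⊕ opad = 39 5c 5c 5c 5c 5c 5c.
m1: inner = H(53 36 36 36 36 36 36 61) = f5 03; tag = H(39 5c 5c 5c 5c 5c 5c f5 03) = 5009
m2: inner = H(53 36 36 36 36 36 36 69) = f5 0b; tag = H(39 5c 5c 5c 5c 5c 5c f5 0b) = 5809
m3: inner = H(53 36 36 36 36 36 36 e6) = f5 88; tag = H(39 5c 5c 5c 5c 5c 5c f5 88) = d509 ← matches
m4: inner = H(53 36 36 36 36 36 36 dd) = f5 7f; tag = H(39 5c 5c 5c 5c 5c 5c f5 7f) = cc09

3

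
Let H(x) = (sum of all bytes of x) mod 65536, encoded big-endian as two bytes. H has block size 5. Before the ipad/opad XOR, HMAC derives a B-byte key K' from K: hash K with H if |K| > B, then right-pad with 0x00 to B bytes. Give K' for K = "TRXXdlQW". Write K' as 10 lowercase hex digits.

|K| = 8 > B = 5, so first hash the key.
H(K): sum = 84+82+88+88+100+108+81+87 = 718 → 02 ce.
Zero-pad H(K) = 02 ce to 5 bytes: K' = 02 ce 00 00 00.

02ce000000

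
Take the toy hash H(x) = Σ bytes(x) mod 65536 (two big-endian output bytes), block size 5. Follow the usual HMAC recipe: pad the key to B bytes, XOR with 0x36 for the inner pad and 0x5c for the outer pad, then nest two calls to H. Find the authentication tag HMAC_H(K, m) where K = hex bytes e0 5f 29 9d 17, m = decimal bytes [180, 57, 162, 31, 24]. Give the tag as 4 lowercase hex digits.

Key hex bytes e0 5f 29 9d 17 is exactly B = 5 bytes: K' = e0 5f 29 9d 17.
K' ⊕ ipad = d6 69 1f ab 21.  K' ⊕ opad = bc 03 75 c1 4b.
Inner input = (K'⊕ipad) ∥ m = d6 69 1f ab 21 ∥ b4 39 a2 1f 18.
Inner hash: sum = 214+105+31+171+33+180+57+162+31+24 = 1008 → 03 f0.
Outer input = (K'⊕opad) ∥ inner = bc 03 75 c1 4b ∥ 03 f0.
Outer hash (tag): sum = 188+3+117+193+75+3+240 = 819 → 03 33.

0333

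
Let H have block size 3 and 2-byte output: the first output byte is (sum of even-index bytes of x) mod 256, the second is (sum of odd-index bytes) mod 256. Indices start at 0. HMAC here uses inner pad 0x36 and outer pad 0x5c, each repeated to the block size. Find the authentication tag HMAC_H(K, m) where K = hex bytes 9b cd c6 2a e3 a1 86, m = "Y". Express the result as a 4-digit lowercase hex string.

Key hex bytes 9b cd c6 2a e3 a1 86 is 7 bytes > B = 3, so hash it first: H(key) = ca 98, then zero-pad to 3 bytes: K' = ca 98 00.
K' ⊕ ipad = fc ae 36.  K' ⊕ opad = 96 c4 5c.
Inner input = (K'⊕ipad) ∥ m = fc ae 36 ∥ 59.
Inner hash: even-index sum = 306 mod 256 = 50; odd-index sum = 263 mod 256 = 7 → 32 07.
Outer input = (K'⊕opad) ∥ inner = 96 c4 5c ∥ 32 07.
Outer hash (tag): even-index sum = 249 mod 256 = 249; odd-index sum = 246 mod 256 = 246 → f9 f6.

f9f6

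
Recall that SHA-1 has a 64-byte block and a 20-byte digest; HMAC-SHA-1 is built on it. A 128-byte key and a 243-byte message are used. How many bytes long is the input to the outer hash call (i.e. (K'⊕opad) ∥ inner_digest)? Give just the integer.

Key is 128 > 64 bytes, so it is hashed to 20 bytes then zero-padded to 64: |K'| = 64.
Outer input = (K'⊕opad) ∥ H(inner) → 64 + 20 = 84 bytes.

84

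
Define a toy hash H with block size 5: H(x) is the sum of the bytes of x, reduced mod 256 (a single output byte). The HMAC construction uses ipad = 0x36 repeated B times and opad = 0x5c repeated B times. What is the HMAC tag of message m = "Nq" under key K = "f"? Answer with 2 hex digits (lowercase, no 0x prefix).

Key "f" = 66 is 1 byte ≤ B = 5; zero-pad to 5 bytes: K' = 66 00 00 00 00.
K' ⊕ ipad = 50 36 36 36 36.  K' ⊕ opad = 3a 5c 5c 5c 5c.
Inner input = (K'⊕ipad) ∥ m = 50 36 36 36 36 ∥ 4e 71.
Inner hash: sum = 80+54+54+54+54+78+113 = 487; mod 256 = 231 → e7.
Outer input = (K'⊕opad) ∥ inner = 3a 5c 5c 5c 5c ∥ e7.
Outer hash (tag): sum = 58+92+92+92+92+231 = 657; mod 256 = 145 → 91.

91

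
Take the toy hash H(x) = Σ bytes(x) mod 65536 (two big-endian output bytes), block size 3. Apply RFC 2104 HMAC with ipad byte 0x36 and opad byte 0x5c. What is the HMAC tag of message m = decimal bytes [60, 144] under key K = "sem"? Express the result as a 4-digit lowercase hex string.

0159

Key "sem" = 73 65 6d is exactly B = 3 bytes: K' = 73 65 6d.
K' ⊕ ipad = 45 53 5b.  K' ⊕ opad = 2f 39 31.
Inner input = (K'⊕ipad) ∥ m = 45 53 5b ∥ 3c 90.
Inner hash: sum = 69+83+91+60+144 = 447 → 01 bf.
Outer input = (K'⊕opad) ∥ inner = 2f 39 31 ∥ 01 bf.
Outer hash (tag): sum = 47+57+49+1+191 = 345 → 01 59.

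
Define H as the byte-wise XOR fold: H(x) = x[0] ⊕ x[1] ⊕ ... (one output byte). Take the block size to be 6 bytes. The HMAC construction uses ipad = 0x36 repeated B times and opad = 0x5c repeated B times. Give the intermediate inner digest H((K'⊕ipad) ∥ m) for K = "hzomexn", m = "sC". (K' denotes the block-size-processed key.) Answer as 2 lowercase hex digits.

Key "hzomexn" = 68 7a 6f 6d 65 78 6e is 7 bytes > B = 6, so hash it first: H(key) = 63, then zero-pad to 6 bytes: K' = 63 00 00 00 00 00.
K' ⊕ ipad = 55 36 36 36 36 36.
Inner input = 55 36 36 36 36 36 ∥ 73 43.
Inner hash: XOR 55⊕36⊕36⊕36⊕36⊕36⊕73⊕43 = 53.

53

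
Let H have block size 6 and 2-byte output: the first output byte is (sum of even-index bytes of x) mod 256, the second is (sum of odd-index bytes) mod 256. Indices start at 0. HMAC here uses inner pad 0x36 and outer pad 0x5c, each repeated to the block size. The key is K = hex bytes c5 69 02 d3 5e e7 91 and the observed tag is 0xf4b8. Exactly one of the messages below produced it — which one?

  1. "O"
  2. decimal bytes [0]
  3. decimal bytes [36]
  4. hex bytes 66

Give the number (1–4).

4

Key hex bytes c5 69 02 d3 5e e7 91 is 7 bytes > B = 6, so hash it first: H(key) = b6 23, then zero-pad to 6 bytes: K' = b6 23 00 00 00 00.
K' ⊕ ipad = 80 15 36 36 36 36; K' ⊕ opad = ea 7f 5c 5c 5c 5c.
m1: inner = H(80 15 36 36 36 36 4f) = 3b 81; tag = H(ea 7f 5c 5c 5c 5c 3b 81) = ddb8
m2: inner = H(80 15 36 36 36 36 00) = ec 81; tag = H(ea 7f 5c 5c 5c 5c ec 81) = 8eb8
m3: inner = H(80 15 36 36 36 36 24) = 10 81; tag = H(ea 7f 5c 5c 5c 5c 10 81) = b2b8
m4: inner = H(80 15 36 36 36 36 66) = 52 81; tag = H(ea 7f 5c 5c 5c 5c 52 81) = f4b8 ← matches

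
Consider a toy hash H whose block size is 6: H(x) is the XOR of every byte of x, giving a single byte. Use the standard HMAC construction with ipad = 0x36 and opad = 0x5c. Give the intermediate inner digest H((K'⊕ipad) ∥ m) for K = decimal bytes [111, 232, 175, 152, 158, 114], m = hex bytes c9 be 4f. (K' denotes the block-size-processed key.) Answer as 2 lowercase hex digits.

64

Key decimal bytes [111, 232, 175, 152, 158, 114] = 6f e8 af 98 9e 72 is exactly B = 6 bytes: K' = 6f e8 af 98 9e 72.
K' ⊕ ipad = 59 de 99 ae a8 44.
Inner input = 59 de 99 ae a8 44 ∥ c9 be 4f.
Inner hash: XOR 59⊕de⊕99⊕ae⊕a8⊕44⊕c9⊕be⊕4f = 64.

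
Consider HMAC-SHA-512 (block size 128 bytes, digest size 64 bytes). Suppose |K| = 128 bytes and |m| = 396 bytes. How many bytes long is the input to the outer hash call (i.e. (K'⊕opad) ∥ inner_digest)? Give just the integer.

Key is 128 ≤ 128 bytes, zero-padded: |K'| = 128.
Outer input = (K'⊕opad) ∥ H(inner) → 128 + 64 = 192 bytes.

192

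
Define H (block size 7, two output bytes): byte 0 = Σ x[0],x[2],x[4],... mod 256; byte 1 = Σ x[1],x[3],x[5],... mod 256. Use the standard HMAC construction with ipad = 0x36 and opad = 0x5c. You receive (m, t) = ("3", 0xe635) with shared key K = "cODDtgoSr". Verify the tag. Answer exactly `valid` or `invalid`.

Key "cODDtgoSr" = 63 4f 44 44 74 67 6f 53 72 is 9 bytes > B = 7, so hash it first: H(key) = fc 4d, then zero-pad to 7 bytes: K' = fc 4d 00 00 00 00 00.
K' ⊕ ipad = ca 7b 36 36 36 36 36; K' ⊕ opad = a0 11 5c 5c 5c 5c 5c.
Inner hash: even-index sum = 364 mod 256 = 108; odd-index sum = 282 mod 256 = 26 → 6c 1a.
Outer hash (recomputed tag): even-index sum = 462 mod 256 = 206; odd-index sum = 309 mod 256 = 53 → ce 35.
Recomputed tag = ce35; claimed = e635 → mismatch.

invalid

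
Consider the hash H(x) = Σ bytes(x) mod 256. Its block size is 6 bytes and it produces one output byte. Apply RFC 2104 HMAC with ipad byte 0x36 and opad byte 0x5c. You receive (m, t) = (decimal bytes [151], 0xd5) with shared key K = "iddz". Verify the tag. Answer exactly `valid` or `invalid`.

Key "iddz" = 69 64 64 7a is 4 bytes ≤ B = 6; zero-pad to 6 bytes: K' = 69 64 64 7a 00 00.
K' ⊕ ipad = 5f 52 52 4c 36 36; K' ⊕ opad = 35 38 38 26 5c 5c.
Inner hash: sum = 95+82+82+76+54+54+151 = 594; mod 256 = 82 → 52.
Outer hash (recomputed tag): sum = 53+56+56+38+92+92+82 = 469; mod 256 = 213 → d5.
Recomputed tag = d5; claimed = d5 → match.

valid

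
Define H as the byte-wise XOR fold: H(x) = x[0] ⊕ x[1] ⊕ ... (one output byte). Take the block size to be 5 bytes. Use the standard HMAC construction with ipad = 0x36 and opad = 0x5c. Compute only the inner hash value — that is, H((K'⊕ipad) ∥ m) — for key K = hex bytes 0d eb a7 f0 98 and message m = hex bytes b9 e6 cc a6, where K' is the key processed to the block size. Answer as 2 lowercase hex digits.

2a

Key hex bytes 0d eb a7 f0 98 is exactly B = 5 bytes: K' = 0d eb a7 f0 98.
K' ⊕ ipad = 3b dd 91 c6 ae.
Inner input = 3b dd 91 c6 ae ∥ b9 e6 cc a6.
Inner hash: XOR 3b⊕dd⊕91⊕c6⊕ae⊕b9⊕e6⊕cc⊕a6 = 2a.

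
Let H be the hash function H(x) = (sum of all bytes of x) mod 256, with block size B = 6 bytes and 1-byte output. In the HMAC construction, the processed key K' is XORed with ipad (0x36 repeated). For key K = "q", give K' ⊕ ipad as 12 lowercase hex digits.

Key "q" = 71 is 1 byte ≤ B = 6; zero-pad to 6 bytes: K' = 71 00 00 00 00 00.
XOR each byte with 0x36: 71⊕36=47, 00⊕36=36, 00⊕36=36, 00⊕36=36, 00⊕36=36, 00⊕36=36.

473636363636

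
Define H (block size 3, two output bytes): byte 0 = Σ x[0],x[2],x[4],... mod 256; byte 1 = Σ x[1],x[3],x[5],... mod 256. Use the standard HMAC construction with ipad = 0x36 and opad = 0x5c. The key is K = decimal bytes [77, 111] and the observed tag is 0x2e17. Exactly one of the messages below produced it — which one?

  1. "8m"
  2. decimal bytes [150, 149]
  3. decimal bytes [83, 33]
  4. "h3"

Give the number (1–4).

4

Key decimal bytes [77, 111] = 4d 6f is 2 bytes ≤ B = 3; zero-pad to 3 bytes: K' = 4d 6f 00.
K' ⊕ ipad = 7b 59 36; K' ⊕ opad = 11 33 5c.
m1: inner = H(7b 59 36 38 6d) = 1e 91; tag = H(11 33 5c 1e 91) = fe51
m2: inner = H(7b 59 36 96 95) = 46 ef; tag = H(11 33 5c 46 ef) = 5c79
m3: inner = H(7b 59 36 53 21) = d2 ac; tag = H(11 33 5c d2 ac) = 1905
m4: inner = H(7b 59 36 68 33) = e4 c1; tag = H(11 33 5c e4 c1) = 2e17 ← matches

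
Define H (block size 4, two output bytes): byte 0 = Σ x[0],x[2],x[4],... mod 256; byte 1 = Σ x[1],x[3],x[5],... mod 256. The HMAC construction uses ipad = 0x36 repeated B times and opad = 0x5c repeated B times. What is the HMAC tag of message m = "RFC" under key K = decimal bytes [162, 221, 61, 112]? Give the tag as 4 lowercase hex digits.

9324

Key decimal bytes [162, 221, 61, 112] = a2 dd 3d 70 is exactly B = 4 bytes: K' = a2 dd 3d 70.
K' ⊕ ipad = 94 eb 0b 46.  K' ⊕ opad = fe 81 61 2c.
Inner input = (K'⊕ipad) ∥ m = 94 eb 0b 46 ∥ 52 46 43.
Inner hash: even-index sum = 308 mod 256 = 52; odd-index sum = 375 mod 256 = 119 → 34 77.
Outer input = (K'⊕opad) ∥ inner = fe 81 61 2c ∥ 34 77.
Outer hash (tag): even-index sum = 403 mod 256 = 147; odd-index sum = 292 mod 256 = 36 → 93 24.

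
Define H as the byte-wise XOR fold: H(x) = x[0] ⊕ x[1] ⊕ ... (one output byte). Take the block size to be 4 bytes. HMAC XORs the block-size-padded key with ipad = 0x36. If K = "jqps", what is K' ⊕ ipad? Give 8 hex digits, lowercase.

5c474645

Key "jqps" = 6a 71 70 73 is exactly B = 4 bytes: K' = 6a 71 70 73.
XOR each byte with 0x36: 6a⊕36=5c, 71⊕36=47, 70⊕36=46, 73⊕36=45.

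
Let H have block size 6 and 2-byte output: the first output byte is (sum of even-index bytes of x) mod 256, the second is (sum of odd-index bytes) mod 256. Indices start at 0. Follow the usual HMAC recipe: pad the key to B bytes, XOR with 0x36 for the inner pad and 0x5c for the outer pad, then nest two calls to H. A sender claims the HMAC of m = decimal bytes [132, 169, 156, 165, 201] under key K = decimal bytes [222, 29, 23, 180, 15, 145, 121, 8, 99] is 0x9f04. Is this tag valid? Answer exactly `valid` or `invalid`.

Key decimal bytes [222, 29, 23, 180, 15, 145, 121, 8, 99] = de 1d 17 b4 0f 91 79 08 63 is 9 bytes > B = 6, so hash it first: H(key) = e0 6a, then zero-pad to 6 bytes: K' = e0 6a 00 00 00 00.
K' ⊕ ipad = d6 5c 36 36 36 36; K' ⊕ opad = bc 36 5c 5c 5c 5c.
Inner hash: even-index sum = 811 mod 256 = 43; odd-index sum = 534 mod 256 = 22 → 2b 16.
Outer hash (recomputed tag): even-index sum = 415 mod 256 = 159; odd-index sum = 260 mod 256 = 4 → 9f 04.
Recomputed tag = 9f04; claimed = 9f04 → match.

valid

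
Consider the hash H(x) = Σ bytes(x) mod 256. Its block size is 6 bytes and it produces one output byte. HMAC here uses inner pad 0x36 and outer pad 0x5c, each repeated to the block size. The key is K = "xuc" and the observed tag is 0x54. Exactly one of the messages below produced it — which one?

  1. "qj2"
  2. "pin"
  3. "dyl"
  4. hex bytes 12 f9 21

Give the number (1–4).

4

Key "xuc" = 78 75 63 is 3 bytes ≤ B = 6; zero-pad to 6 bytes: K' = 78 75 63 00 00 00.
K' ⊕ ipad = 4e 43 55 36 36 36; K' ⊕ opad = 24 29 3f 5c 5c 5c.
m1: inner = H(4e 43 55 36 36 36 71 6a 32) = 95; tag = H(24 29 3f 5c 5c 5c 95) = 35
m2: inner = H(4e 43 55 36 36 36 70 69 6e) = cf; tag = H(24 29 3f 5c 5c 5c cf) = 6f
m3: inner = H(4e 43 55 36 36 36 64 79 6c) = d1; tag = H(24 29 3f 5c 5c 5c d1) = 71
m4: inner = H(4e 43 55 36 36 36 12 f9 21) = b4; tag = H(24 29 3f 5c 5c 5c b4) = 54 ← matches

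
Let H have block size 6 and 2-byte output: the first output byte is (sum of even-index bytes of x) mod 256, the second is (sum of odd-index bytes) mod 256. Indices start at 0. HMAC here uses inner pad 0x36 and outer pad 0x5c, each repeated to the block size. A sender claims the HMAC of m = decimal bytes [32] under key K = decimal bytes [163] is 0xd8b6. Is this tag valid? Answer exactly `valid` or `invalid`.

valid

Key decimal bytes [163] = a3 is 1 byte ≤ B = 6; zero-pad to 6 bytes: K' = a3 00 00 00 00 00.
K' ⊕ ipad = 95 36 36 36 36 36; K' ⊕ opad = ff 5c 5c 5c 5c 5c.
Inner hash: even-index sum = 289 mod 256 = 33; odd-index sum = 162 mod 256 = 162 → 21 a2.
Outer hash (recomputed tag): even-index sum = 472 mod 256 = 216; odd-index sum = 438 mod 256 = 182 → d8 b6.
Recomputed tag = d8b6; claimed = d8b6 → match.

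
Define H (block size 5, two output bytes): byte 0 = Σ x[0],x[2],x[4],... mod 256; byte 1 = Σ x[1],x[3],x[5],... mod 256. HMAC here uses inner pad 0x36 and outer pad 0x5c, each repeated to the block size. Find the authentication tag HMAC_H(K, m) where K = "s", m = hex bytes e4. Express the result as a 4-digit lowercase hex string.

Key "s" = 73 is 1 byte ≤ B = 5; zero-pad to 5 bytes: K' = 73 00 00 00 00.
K' ⊕ ipad = 45 36 36 36 36.  K' ⊕ opad = 2f 5c 5c 5c 5c.
Inner input = (K'⊕ipad) ∥ m = 45 36 36 36 36 ∥ e4.
Inner hash: even-index sum = 177 mod 256 = 177; odd-index sum = 336 mod 256 = 80 → b1 50.
Outer input = (K'⊕opad) ∥ inner = 2f 5c 5c 5c 5c ∥ b1 50.
Outer hash (tag): even-index sum = 311 mod 256 = 55; odd-index sum = 361 mod 256 = 105 → 37 69.

3769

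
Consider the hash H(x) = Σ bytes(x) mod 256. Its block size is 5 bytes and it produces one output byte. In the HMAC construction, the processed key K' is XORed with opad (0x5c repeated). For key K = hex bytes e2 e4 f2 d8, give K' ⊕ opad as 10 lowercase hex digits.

beb8ae845c

Key hex bytes e2 e4 f2 d8 is 4 bytes ≤ B = 5; zero-pad to 5 bytes: K' = e2 e4 f2 d8 00.
XOR each byte with 0x5c: e2⊕5c=be, e4⊕5c=b8, f2⊕5c=ae, d8⊕5c=84, 00⊕5c=5c.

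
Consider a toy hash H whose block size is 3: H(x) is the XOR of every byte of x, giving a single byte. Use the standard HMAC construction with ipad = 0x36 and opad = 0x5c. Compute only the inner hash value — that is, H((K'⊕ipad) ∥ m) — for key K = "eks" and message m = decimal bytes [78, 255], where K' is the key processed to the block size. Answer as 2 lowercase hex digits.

Key "eks" = 65 6b 73 is exactly B = 3 bytes: K' = 65 6b 73.
K' ⊕ ipad = 53 5d 45.
Inner input = 53 5d 45 ∥ 4e ff.
Inner hash: XOR 53⊕5d⊕45⊕4e⊕ff = fa.

fa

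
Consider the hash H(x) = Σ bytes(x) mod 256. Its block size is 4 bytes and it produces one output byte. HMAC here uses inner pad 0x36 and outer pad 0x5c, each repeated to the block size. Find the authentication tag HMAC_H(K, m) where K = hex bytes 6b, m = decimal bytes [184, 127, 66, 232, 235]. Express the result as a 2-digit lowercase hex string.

Key hex bytes 6b is 1 byte ≤ B = 4; zero-pad to 4 bytes: K' = 6b 00 00 00.
K' ⊕ ipad = 5d 36 36 36.  K' ⊕ opad = 37 5c 5c 5c.
Inner input = (K'⊕ipad) ∥ m = 5d 36 36 36 ∥ b8 7f 42 e8 eb.
Inner hash: sum = 93+54+54+54+184+127+66+232+235 = 1099; mod 256 = 75 → 4b.
Outer input = (K'⊕opad) ∥ inner = 37 5c 5c 5c ∥ 4b.
Outer hash (tag): sum = 55+92+92+92+75 = 406; mod 256 = 150 → 96.

96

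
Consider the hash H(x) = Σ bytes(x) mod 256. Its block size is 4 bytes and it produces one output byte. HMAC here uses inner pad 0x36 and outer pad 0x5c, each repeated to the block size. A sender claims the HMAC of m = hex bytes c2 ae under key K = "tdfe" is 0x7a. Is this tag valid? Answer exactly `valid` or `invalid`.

valid

Key "tdfe" = 74 64 66 65 is exactly B = 4 bytes: K' = 74 64 66 65.
K' ⊕ ipad = 42 52 50 53; K' ⊕ opad = 28 38 3a 39.
Inner hash: sum = 66+82+80+83+194+174 = 679; mod 256 = 167 → a7.
Outer hash (recomputed tag): sum = 40+56+58+57+167 = 378; mod 256 = 122 → 7a.
Recomputed tag = 7a; claimed = 7a → match.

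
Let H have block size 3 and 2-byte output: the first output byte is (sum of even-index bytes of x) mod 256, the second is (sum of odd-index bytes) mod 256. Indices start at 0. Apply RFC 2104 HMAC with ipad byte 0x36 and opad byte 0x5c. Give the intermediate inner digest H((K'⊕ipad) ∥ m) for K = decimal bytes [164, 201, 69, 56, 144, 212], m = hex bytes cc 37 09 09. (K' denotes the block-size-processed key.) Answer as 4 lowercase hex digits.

Key decimal bytes [164, 201, 69, 56, 144, 212] = a4 c9 45 38 90 d4 is 6 bytes > B = 3, so hash it first: H(key) = 79 d5, then zero-pad to 3 bytes: K' = 79 d5 00.
K' ⊕ ipad = 4f e3 36.
Inner input = 4f e3 36 ∥ cc 37 09 09.
Inner hash: even-index sum = 197 mod 256 = 197; odd-index sum = 440 mod 256 = 184 → c5 b8.

c5b8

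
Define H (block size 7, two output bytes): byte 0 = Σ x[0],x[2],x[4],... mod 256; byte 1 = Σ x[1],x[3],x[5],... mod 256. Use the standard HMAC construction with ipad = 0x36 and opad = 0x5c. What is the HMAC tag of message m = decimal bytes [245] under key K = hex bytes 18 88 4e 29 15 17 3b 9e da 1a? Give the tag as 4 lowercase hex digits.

f7dc

Key hex bytes 18 88 4e 29 15 17 3b 9e da 1a is 10 bytes > B = 7, so hash it first: H(key) = 90 80, then zero-pad to 7 bytes: K' = 90 80 00 00 00 00 00.
K' ⊕ ipad = a6 b6 36 36 36 36 36.  K' ⊕ opad = cc dc 5c 5c 5c 5c 5c.
Inner input = (K'⊕ipad) ∥ m = a6 b6 36 36 36 36 36 ∥ f5.
Inner hash: even-index sum = 328 mod 256 = 72; odd-index sum = 535 mod 256 = 23 → 48 17.
Outer input = (K'⊕opad) ∥ inner = cc dc 5c 5c 5c 5c 5c ∥ 48 17.
Outer hash (tag): even-index sum = 503 mod 256 = 247; odd-index sum = 476 mod 256 = 220 → f7 dc.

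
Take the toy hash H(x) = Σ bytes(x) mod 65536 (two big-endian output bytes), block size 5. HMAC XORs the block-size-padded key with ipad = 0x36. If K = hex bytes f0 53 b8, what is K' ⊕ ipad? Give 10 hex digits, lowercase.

Key hex bytes f0 53 b8 is 3 bytes ≤ B = 5; zero-pad to 5 bytes: K' = f0 53 b8 00 00.
XOR each byte with 0x36: f0⊕36=c6, 53⊕36=65, b8⊕36=8e, 00⊕36=36, 00⊕36=36.

c6658e3636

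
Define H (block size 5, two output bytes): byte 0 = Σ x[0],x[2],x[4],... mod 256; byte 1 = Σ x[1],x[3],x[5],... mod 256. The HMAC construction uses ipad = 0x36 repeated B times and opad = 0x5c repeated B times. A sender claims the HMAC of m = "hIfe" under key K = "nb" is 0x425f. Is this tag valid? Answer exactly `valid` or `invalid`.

invalid

Key "nb" = 6e 62 is 2 bytes ≤ B = 5; zero-pad to 5 bytes: K' = 6e 62 00 00 00.
K' ⊕ ipad = 58 54 36 36 36; K' ⊕ opad = 32 3e 5c 5c 5c.
Inner hash: even-index sum = 370 mod 256 = 114; odd-index sum = 344 mod 256 = 88 → 72 58.
Outer hash (recomputed tag): even-index sum = 322 mod 256 = 66; odd-index sum = 268 mod 256 = 12 → 42 0c.
Recomputed tag = 420c; claimed = 425f → mismatch.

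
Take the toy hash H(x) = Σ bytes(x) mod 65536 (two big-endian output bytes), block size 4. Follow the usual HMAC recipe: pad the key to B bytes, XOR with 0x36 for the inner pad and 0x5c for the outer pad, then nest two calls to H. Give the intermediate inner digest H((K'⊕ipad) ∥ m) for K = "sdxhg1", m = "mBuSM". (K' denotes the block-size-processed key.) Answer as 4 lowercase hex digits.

Key "sdxhg1" = 73 64 78 68 67 31 is 6 bytes > B = 4, so hash it first: H(key) = 02 4f, then zero-pad to 4 bytes: K' = 02 4f 00 00.
K' ⊕ ipad = 34 79 36 36.
Inner input = 34 79 36 36 ∥ 6d 42 75 53 4d.
Inner hash: sum = 52+121+54+54+109+66+117+83+77 = 733 → 02 dd.

02dd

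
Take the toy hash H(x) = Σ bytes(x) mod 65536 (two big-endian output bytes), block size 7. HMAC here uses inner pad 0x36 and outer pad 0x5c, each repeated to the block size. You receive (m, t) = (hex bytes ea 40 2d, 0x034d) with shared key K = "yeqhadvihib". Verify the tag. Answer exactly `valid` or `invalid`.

Key "yeqhadvihib" = 79 65 71 68 61 64 76 69 68 69 62 is 11 bytes > B = 7, so hash it first: H(key) = 04 8e, then zero-pad to 7 bytes: K' = 04 8e 00 00 00 00 00.
K' ⊕ ipad = 32 b8 36 36 36 36 36; K' ⊕ opad = 58 d2 5c 5c 5c 5c 5c.
Inner hash: sum = 50+184+54+54+54+54+54+234+64+45 = 847 → 03 4f.
Outer hash (recomputed tag): sum = 88+210+92+92+92+92+92+3+79 = 840 → 03 48.
Recomputed tag = 0348; claimed = 034d → mismatch.

invalid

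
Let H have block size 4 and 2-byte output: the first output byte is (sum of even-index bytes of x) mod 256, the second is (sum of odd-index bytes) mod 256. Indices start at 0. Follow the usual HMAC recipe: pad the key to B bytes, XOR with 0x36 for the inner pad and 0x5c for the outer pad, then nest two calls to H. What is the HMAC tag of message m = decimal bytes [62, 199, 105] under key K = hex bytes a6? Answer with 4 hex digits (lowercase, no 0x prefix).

c3eb

Key hex bytes a6 is 1 byte ≤ B = 4; zero-pad to 4 bytes: K' = a6 00 00 00.
K' ⊕ ipad = 90 36 36 36.  K' ⊕ opad = fa 5c 5c 5c.
Inner input = (K'⊕ipad) ∥ m = 90 36 36 36 ∥ 3e c7 69.
Inner hash: even-index sum = 365 mod 256 = 109; odd-index sum = 307 mod 256 = 51 → 6d 33.
Outer input = (K'⊕opad) ∥ inner = fa 5c 5c 5c ∥ 6d 33.
Outer hash (tag): even-index sum = 451 mod 256 = 195; odd-index sum = 235 mod 256 = 235 → c3 eb.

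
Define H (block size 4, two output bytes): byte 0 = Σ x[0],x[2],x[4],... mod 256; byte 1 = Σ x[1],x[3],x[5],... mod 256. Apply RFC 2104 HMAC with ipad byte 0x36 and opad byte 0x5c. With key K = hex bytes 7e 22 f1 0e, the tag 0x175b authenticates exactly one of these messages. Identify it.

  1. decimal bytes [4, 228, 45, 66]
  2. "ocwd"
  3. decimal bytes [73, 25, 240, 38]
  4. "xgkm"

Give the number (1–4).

Key hex bytes 7e 22 f1 0e is exactly B = 4 bytes: K' = 7e 22 f1 0e.
K' ⊕ ipad = 48 14 c7 38; K' ⊕ opad = 22 7e ad 52.
m1: inner = H(48 14 c7 38 04 e4 2d 42) = 40 72; tag = H(22 7e ad 52 40 72) = 0f42
m2: inner = H(48 14 c7 38 6f 63 77 64) = f5 13; tag = H(22 7e ad 52 f5 13) = c4e3
m3: inner = H(48 14 c7 38 49 19 f0 26) = 48 8b; tag = H(22 7e ad 52 48 8b) = 175b ← matches
m4: inner = H(48 14 c7 38 78 67 6b 6d) = f2 20; tag = H(22 7e ad 52 f2 20) = c1f0

3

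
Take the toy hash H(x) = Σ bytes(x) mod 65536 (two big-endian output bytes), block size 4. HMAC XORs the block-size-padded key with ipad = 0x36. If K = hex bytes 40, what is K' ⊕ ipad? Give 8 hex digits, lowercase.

Key hex bytes 40 is 1 byte ≤ B = 4; zero-pad to 4 bytes: K' = 40 00 00 00.
XOR each byte with 0x36: 40⊕36=76, 00⊕36=36, 00⊕36=36, 00⊕36=36.

76363636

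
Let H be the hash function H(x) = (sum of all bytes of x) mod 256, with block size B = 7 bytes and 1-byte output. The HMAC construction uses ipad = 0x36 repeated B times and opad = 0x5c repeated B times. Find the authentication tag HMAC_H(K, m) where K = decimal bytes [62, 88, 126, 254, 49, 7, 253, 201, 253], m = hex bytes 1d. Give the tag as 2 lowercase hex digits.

Key decimal bytes [62, 88, 126, 254, 49, 7, 253, 201, 253] = 3e 58 7e fe 31 07 fd c9 fd is 9 bytes > B = 7, so hash it first: H(key) = 0d, then zero-pad to 7 bytes: K' = 0d 00 00 00 00 00 00.
K' ⊕ ipad = 3b 36 36 36 36 36 36.  K' ⊕ opad = 51 5c 5c 5c 5c 5c 5c.
Inner input = (K'⊕ipad) ∥ m = 3b 36 36 36 36 36 36 ∥ 1d.
Inner hash: sum = 59+54+54+54+54+54+54+29 = 412; mod 256 = 156 → 9c.
Outer input = (K'⊕opad) ∥ inner = 51 5c 5c 5c 5c 5c 5c ∥ 9c.
Outer hash (tag): sum = 81+92+92+92+92+92+92+156 = 789; mod 256 = 21 → 15.

15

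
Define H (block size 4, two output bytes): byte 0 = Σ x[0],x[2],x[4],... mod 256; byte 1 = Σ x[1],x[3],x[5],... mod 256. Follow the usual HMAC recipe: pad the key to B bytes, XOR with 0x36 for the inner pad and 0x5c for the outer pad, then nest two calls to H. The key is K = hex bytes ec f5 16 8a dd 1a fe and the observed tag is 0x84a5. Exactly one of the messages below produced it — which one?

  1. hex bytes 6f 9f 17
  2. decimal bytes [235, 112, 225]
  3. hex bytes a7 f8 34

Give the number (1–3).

1

Key hex bytes ec f5 16 8a dd 1a fe is 7 bytes > B = 4, so hash it first: H(key) = dd 99, then zero-pad to 4 bytes: K' = dd 99 00 00.
K' ⊕ ipad = eb af 36 36; K' ⊕ opad = 81 c5 5c 5c.
m1: inner = H(eb af 36 36 6f 9f 17) = a7 84; tag = H(81 c5 5c 5c a7 84) = 84a5 ← matches
m2: inner = H(eb af 36 36 eb 70 e1) = ed 55; tag = H(81 c5 5c 5c ed 55) = ca76
m3: inner = H(eb af 36 36 a7 f8 34) = fc dd; tag = H(81 c5 5c 5c fc dd) = d9fe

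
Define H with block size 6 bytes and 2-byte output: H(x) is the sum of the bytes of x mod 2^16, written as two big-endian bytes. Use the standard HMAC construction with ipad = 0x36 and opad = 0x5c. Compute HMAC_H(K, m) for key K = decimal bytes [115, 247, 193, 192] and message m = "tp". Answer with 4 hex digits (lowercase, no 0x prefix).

Key decimal bytes [115, 247, 193, 192] = 73 f7 c1 c0 is 4 bytes ≤ B = 6; zero-pad to 6 bytes: K' = 73 f7 c1 c0 00 00.
K' ⊕ ipad = 45 c1 f7 f6 36 36.  K' ⊕ opad = 2f ab 9d 9c 5c 5c.
Inner input = (K'⊕ipad) ∥ m = 45 c1 f7 f6 36 36 ∥ 74 70.
Inner hash: sum = 69+193+247+246+54+54+116+112 = 1091 → 04 43.
Outer input = (K'⊕opad) ∥ inner = 2f ab 9d 9c 5c 5c ∥ 04 43.
Outer hash (tag): sum = 47+171+157+156+92+92+4+67 = 786 → 03 12.

0312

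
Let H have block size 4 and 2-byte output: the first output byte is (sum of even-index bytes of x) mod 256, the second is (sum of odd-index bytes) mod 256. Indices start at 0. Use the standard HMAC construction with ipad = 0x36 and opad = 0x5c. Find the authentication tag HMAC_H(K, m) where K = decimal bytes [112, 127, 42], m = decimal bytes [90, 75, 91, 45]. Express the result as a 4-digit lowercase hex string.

b976

Key decimal bytes [112, 127, 42] = 70 7f 2a is 3 bytes ≤ B = 4; zero-pad to 4 bytes: K' = 70 7f 2a 00.
K' ⊕ ipad = 46 49 1c 36.  K' ⊕ opad = 2c 23 76 5c.
Inner input = (K'⊕ipad) ∥ m = 46 49 1c 36 ∥ 5a 4b 5b 2d.
Inner hash: even-index sum = 279 mod 256 = 23; odd-index sum = 247 mod 256 = 247 → 17 f7.
Outer input = (K'⊕opad) ∥ inner = 2c 23 76 5c ∥ 17 f7.
Outer hash (tag): even-index sum = 185 mod 256 = 185; odd-index sum = 374 mod 256 = 118 → b9 76.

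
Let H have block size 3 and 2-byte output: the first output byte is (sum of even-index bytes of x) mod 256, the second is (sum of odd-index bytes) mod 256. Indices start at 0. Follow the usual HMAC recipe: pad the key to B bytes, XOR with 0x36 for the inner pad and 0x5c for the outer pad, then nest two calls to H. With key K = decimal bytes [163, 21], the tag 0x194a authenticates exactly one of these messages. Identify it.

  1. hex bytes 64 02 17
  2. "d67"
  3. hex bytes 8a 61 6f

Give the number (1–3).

Key decimal bytes [163, 21] = a3 15 is 2 bytes ≤ B = 3; zero-pad to 3 bytes: K' = a3 15 00.
K' ⊕ ipad = 95 23 36; K' ⊕ opad = ff 49 5c.
m1: inner = H(95 23 36 64 02 17) = cd 9e; tag = H(ff 49 5c cd 9e) = f916
m2: inner = H(95 23 36 64 36 37) = 01 be; tag = H(ff 49 5c 01 be) = 194a ← matches
m3: inner = H(95 23 36 8a 61 6f) = 2c 1c; tag = H(ff 49 5c 2c 1c) = 7775

2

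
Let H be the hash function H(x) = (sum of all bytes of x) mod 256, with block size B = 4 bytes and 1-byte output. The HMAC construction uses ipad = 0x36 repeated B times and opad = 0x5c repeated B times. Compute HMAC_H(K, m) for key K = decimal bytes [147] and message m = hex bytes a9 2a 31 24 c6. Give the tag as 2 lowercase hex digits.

Key decimal bytes [147] = 93 is 1 byte ≤ B = 4; zero-pad to 4 bytes: K' = 93 00 00 00.
K' ⊕ ipad = a5 36 36 36.  K' ⊕ opad = cf 5c 5c 5c.
Inner input = (K'⊕ipad) ∥ m = a5 36 36 36 ∥ a9 2a 31 24 c6.
Inner hash: sum = 165+54+54+54+169+42+49+36+198 = 821; mod 256 = 53 → 35.
Outer input = (K'⊕opad) ∥ inner = cf 5c 5c 5c ∥ 35.
Outer hash (tag): sum = 207+92+92+92+53 = 536; mod 256 = 24 → 18.

18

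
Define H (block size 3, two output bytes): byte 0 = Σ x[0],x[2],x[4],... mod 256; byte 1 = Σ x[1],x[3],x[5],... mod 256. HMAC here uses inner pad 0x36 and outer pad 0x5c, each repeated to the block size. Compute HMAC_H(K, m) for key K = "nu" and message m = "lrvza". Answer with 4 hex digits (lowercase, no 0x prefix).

Key "nu" = 6e 75 is 2 bytes ≤ B = 3; zero-pad to 3 bytes: K' = 6e 75 00.
K' ⊕ ipad = 58 43 36.  K' ⊕ opad = 32 29 5c.
Inner input = (K'⊕ipad) ∥ m = 58 43 36 ∥ 6c 72 76 7a 61.
Inner hash: even-index sum = 378 mod 256 = 122; odd-index sum = 390 mod 256 = 134 → 7a 86.
Outer input = (K'⊕opad) ∥ inner = 32 29 5c ∥ 7a 86.
Outer hash (tag): even-index sum = 276 mod 256 = 20; odd-index sum = 163 mod 256 = 163 → 14 a3.

14a3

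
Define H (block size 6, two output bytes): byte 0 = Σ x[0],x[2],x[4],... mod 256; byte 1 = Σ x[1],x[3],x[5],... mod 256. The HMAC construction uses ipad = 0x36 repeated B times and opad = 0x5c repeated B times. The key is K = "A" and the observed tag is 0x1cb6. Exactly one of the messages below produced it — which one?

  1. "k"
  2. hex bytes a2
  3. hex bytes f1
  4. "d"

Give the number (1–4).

4

Key "A" = 41 is 1 byte ≤ B = 6; zero-pad to 6 bytes: K' = 41 00 00 00 00 00.
K' ⊕ ipad = 77 36 36 36 36 36; K' ⊕ opad = 1d 5c 5c 5c 5c 5c.
m1: inner = H(77 36 36 36 36 36 6b) = 4e a2; tag = H(1d 5c 5c 5c 5c 5c 4e a2) = 23b6
m2: inner = H(77 36 36 36 36 36 a2) = 85 a2; tag = H(1d 5c 5c 5c 5c 5c 85 a2) = 5ab6
m3: inner = H(77 36 36 36 36 36 f1) = d4 a2; tag = H(1d 5c 5c 5c 5c 5c d4 a2) = a9b6
m4: inner = H(77 36 36 36 36 36 64) = 47 a2; tag = H(1d 5c 5c 5c 5c 5c 47 a2) = 1cb6 ← matches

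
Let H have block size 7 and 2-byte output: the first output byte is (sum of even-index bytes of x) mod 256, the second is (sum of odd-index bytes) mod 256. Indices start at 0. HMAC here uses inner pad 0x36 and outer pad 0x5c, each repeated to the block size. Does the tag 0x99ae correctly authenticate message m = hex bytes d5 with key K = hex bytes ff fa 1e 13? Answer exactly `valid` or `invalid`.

valid

Key hex bytes ff fa 1e 13 is 4 bytes ≤ B = 7; zero-pad to 7 bytes: K' = ff fa 1e 13 00 00 00.
K' ⊕ ipad = c9 cc 28 25 36 36 36; K' ⊕ opad = a3 a6 42 4f 5c 5c 5c.
Inner hash: even-index sum = 349 mod 256 = 93; odd-index sum = 508 mod 256 = 252 → 5d fc.
Outer hash (recomputed tag): even-index sum = 665 mod 256 = 153; odd-index sum = 430 mod 256 = 174 → 99 ae.
Recomputed tag = 99ae; claimed = 99ae → match.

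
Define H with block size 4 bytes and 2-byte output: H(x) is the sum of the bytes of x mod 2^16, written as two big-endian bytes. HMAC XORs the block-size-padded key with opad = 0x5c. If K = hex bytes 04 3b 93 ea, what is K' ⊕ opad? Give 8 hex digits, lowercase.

5867cfb6

Key hex bytes 04 3b 93 ea is exactly B = 4 bytes: K' = 04 3b 93 ea.
XOR each byte with 0x5c: 04⊕5c=58, 3b⊕5c=67, 93⊕5c=cf, ea⊕5c=b6.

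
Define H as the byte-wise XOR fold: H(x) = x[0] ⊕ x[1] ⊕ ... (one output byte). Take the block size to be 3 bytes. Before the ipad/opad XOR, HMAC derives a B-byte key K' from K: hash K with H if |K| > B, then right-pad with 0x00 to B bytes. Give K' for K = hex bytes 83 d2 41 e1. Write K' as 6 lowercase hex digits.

f10000

|K| = 4 > B = 3, so first hash the key.
H(K): XOR 83⊕d2⊕41⊕e1 = f1.
Zero-pad H(K) = f1 to 3 bytes: K' = f1 00 00.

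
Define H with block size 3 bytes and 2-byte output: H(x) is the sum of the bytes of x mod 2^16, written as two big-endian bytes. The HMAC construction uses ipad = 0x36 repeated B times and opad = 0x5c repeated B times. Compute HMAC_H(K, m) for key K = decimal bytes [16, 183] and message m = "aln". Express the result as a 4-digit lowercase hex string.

01ad

Key decimal bytes [16, 183] = 10 b7 is 2 bytes ≤ B = 3; zero-pad to 3 bytes: K' = 10 b7 00.
K' ⊕ ipad = 26 81 36.  K' ⊕ opad = 4c eb 5c.
Inner input = (K'⊕ipad) ∥ m = 26 81 36 ∥ 61 6c 6e.
Inner hash: sum = 38+129+54+97+108+110 = 536 → 02 18.
Outer input = (K'⊕opad) ∥ inner = 4c eb 5c ∥ 02 18.
Outer hash (tag): sum = 76+235+92+2+24 = 429 → 01 ad.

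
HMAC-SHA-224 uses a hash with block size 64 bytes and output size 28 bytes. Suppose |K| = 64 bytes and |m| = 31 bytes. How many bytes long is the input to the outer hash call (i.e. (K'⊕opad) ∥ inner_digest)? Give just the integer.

Key is 64 ≤ 64 bytes, zero-padded: |K'| = 64.
Outer input = (K'⊕opad) ∥ H(inner) → 64 + 28 = 92 bytes.

92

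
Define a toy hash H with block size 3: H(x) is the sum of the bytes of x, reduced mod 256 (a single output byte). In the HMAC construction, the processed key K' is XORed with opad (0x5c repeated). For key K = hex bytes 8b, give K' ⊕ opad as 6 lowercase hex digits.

Key hex bytes 8b is 1 byte ≤ B = 3; zero-pad to 3 bytes: K' = 8b 00 00.
XOR each byte with 0x5c: 8b⊕5c=d7, 00⊕5c=5c, 00⊕5c=5c.

d75c5c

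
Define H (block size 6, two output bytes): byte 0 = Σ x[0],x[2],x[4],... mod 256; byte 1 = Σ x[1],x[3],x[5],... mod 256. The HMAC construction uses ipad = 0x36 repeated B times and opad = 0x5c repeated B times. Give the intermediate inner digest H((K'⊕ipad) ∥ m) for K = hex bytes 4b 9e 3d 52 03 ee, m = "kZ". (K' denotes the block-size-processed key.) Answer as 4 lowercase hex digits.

283e

Key hex bytes 4b 9e 3d 52 03 ee is exactly B = 6 bytes: K' = 4b 9e 3d 52 03 ee.
K' ⊕ ipad = 7d a8 0b 64 35 d8.
Inner input = 7d a8 0b 64 35 d8 ∥ 6b 5a.
Inner hash: even-index sum = 296 mod 256 = 40; odd-index sum = 574 mod 256 = 62 → 28 3e.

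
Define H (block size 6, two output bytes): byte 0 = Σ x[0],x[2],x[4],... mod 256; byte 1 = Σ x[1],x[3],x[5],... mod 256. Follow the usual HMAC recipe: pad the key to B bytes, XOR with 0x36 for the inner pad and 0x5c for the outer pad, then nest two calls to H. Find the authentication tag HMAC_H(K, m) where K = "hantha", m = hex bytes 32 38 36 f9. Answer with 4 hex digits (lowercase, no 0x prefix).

Key "hantha" = 68 61 6e 74 68 61 is exactly B = 6 bytes: K' = 68 61 6e 74 68 61.
K' ⊕ ipad = 5e 57 58 42 5e 57.  K' ⊕ opad = 34 3d 32 28 34 3d.
Inner input = (K'⊕ipad) ∥ m = 5e 57 58 42 5e 57 ∥ 32 38 36 f9.
Inner hash: even-index sum = 380 mod 256 = 124; odd-index sum = 545 mod 256 = 33 → 7c 21.
Outer input = (K'⊕opad) ∥ inner = 34 3d 32 28 34 3d ∥ 7c 21.
Outer hash (tag): even-index sum = 278 mod 256 = 22; odd-index sum = 195 mod 256 = 195 → 16 c3.

16c3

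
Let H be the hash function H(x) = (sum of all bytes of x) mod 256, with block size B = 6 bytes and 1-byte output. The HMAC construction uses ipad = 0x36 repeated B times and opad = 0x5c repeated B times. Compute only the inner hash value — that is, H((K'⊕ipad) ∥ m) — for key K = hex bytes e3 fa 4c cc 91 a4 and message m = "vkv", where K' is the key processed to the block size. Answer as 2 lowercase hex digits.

a5

Key hex bytes e3 fa 4c cc 91 a4 is exactly B = 6 bytes: K' = e3 fa 4c cc 91 a4.
K' ⊕ ipad = d5 cc 7a fa a7 92.
Inner input = d5 cc 7a fa a7 92 ∥ 76 6b 76.
Inner hash: sum = 213+204+122+250+167+146+118+107+118 = 1445; mod 256 = 165 → a5.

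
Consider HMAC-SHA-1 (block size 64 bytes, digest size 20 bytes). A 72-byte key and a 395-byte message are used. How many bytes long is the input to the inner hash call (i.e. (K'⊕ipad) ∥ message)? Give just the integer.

459

Key is 72 > 64 bytes, so it is hashed to 20 bytes then zero-padded to 64: |K'| = 64.
Inner input = (K'⊕ipad) ∥ m → 64 + 395 = 459 bytes.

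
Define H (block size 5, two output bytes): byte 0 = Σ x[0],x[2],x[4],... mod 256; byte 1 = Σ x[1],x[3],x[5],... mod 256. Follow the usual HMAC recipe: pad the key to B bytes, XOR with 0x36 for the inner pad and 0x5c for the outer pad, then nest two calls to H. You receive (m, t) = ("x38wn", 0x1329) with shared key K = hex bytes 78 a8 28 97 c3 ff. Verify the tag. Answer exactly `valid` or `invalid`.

Key hex bytes 78 a8 28 97 c3 ff is 6 bytes > B = 5, so hash it first: H(key) = 63 3e, then zero-pad to 5 bytes: K' = 63 3e 00 00 00.
K' ⊕ ipad = 55 08 36 36 36; K' ⊕ opad = 3f 62 5c 5c 5c.
Inner hash: even-index sum = 363 mod 256 = 107; odd-index sum = 348 mod 256 = 92 → 6b 5c.
Outer hash (recomputed tag): even-index sum = 339 mod 256 = 83; odd-index sum = 297 mod 256 = 41 → 53 29.
Recomputed tag = 5329; claimed = 1329 → mismatch.

invalid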